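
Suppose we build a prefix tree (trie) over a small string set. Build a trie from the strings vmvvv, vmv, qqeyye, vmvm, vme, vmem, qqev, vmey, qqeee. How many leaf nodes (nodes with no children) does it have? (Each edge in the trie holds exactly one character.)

7

A leaf is a node with no children — equivalently, the end of a word that is not a proper prefix of any other stored word.
Those words: "qqeee", "qqev", "qqeyye", "vmem", "vmey", "vmvm", "vmvvv"
Leaf count: 7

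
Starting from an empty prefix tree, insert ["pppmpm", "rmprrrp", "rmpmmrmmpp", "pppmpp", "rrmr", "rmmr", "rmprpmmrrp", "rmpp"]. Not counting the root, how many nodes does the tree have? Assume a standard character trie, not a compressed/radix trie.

For each word, the new-node count is its length minus the longest prefix already in the trie:
  "pppmpm" → 6 new (p, p, p, m, p, m)
  "rmprrrp" → 7 new (r, m, p, r, r, r, p)
  "rmpmmrmmpp" → prefix "rmp" already present; 7 new (m, m, r, m, m, p, p)
  "pppmpp" → prefix "pppmp" already present; 1 new (p)
  "rrmr" → prefix "r" already present; 3 new (r, m, r)
  "rmmr" → prefix "rm" already present; 2 new (m, r)
  "rmprpmmrrp" → prefix "rmpr" already present; 6 new (p, m, m, r, r, p)
  "rmpp" → prefix "rmp" already present; 1 new (p)
Total nodes = 6 + 7 + 7 + 1 + 3 + 2 + 6 + 1 = 33

33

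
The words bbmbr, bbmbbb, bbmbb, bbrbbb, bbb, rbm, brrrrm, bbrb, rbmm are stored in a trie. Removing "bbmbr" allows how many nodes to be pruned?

1

A node on "bbmbr"'s path can go only if nothing else ends at it or branches off below it.
The suffix "r" (1 node) is used only by "bbmbr"; the node for "bbmb" still has the child "b", so pruning stops there.
Nodes removed: 1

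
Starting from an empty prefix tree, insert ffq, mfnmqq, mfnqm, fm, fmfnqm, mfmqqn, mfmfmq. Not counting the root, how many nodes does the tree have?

23

Trace insertions, counting only characters that open a new branch:
  "ffq" → 3 new (f, f, q)
  "mfnmqq" → 6 new (m, f, n, m, q, q)
  "mfnqm" → prefix "mfn" already present; 2 new (q, m)
  "fm" → prefix "f" already present; 1 new (m)
  "fmfnqm" → prefix "fm" already present; 4 new (f, n, q, m)
  "mfmqqn" → prefix "mf" already present; 4 new (m, q, q, n)
  "mfmfmq" → prefix "mfm" already present; 3 new (f, m, q)
Total nodes = 3 + 6 + 2 + 1 + 4 + 4 + 3 = 23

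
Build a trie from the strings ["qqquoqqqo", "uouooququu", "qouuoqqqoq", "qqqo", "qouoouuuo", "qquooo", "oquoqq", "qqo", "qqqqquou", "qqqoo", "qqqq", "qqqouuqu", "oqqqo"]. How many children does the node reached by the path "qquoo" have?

The children of the "qquoo" node are the distinct next characters among strings starting with "qquoo".
Characters that immediately follow "qquoo" among the stored strings: {o}.
That node has 1 child edge.

1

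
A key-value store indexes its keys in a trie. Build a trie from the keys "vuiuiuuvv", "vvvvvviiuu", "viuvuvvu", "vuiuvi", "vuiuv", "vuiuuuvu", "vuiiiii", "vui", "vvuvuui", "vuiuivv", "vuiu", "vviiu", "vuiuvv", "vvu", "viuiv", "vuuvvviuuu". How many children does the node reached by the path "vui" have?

The children of the "vui" node are the distinct next characters among strings starting with "vui".
Characters that immediately follow "vui" among the stored strings: {i, u}.
That node has 2 child edges.

2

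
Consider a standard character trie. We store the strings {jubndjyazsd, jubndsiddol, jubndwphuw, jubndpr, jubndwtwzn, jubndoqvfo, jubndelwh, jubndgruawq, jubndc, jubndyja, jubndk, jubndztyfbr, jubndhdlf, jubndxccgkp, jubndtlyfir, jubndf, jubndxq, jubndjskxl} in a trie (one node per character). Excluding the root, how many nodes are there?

Trace insertions, counting only characters that open a new branch:
  "jubndjyazsd" → 11 new (j, u, b, n, d, j, y, a, z, s, d)
  "jubndsiddol" → prefix "jubnd" already present; 6 new (s, i, d, d, o, l)
  "jubndwphuw" → prefix "jubnd" already present; 5 new (w, p, h, u, w)
  "jubndpr" → prefix "jubnd" already present; 2 new (p, r)
  "jubndwtwzn" → prefix "jubndw" already present; 4 new (t, w, z, n)
  "jubndoqvfo" → prefix "jubnd" already present; 5 new (o, q, v, f, o)
  "jubndelwh" → prefix "jubnd" already present; 4 new (e, l, w, h)
  "jubndgruawq" → prefix "jubnd" already present; 6 new (g, r, u, a, w, q)
  "jubndc" → prefix "jubnd" already present; 1 new (c)
  "jubndyja" → prefix "jubnd" already present; 3 new (y, j, a)
  "jubndk" → prefix "jubnd" already present; 1 new (k)
  "jubndztyfbr" → prefix "jubnd" already present; 6 new (z, t, y, f, b, r)
  "jubndhdlf" → prefix "jubnd" already present; 4 new (h, d, l, f)
  "jubndxccgkp" → prefix "jubnd" already present; 6 new (x, c, c, g, k, p)
  "jubndtlyfir" → prefix "jubnd" already present; 6 new (t, l, y, f, i, r)
  "jubndf" → prefix "jubnd" already present; 1 new (f)
  "jubndxq" → prefix "jubndx" already present; 1 new (q)
  "jubndjskxl" → prefix "jubndj" already present; 4 new (s, k, x, l)
Total nodes = 11 + 6 + 5 + 2 + 4 + 5 + 4 + 6 + 1 + 3 + 1 + 6 + 4 + 6 + 6 + 1 + 1 + 4 = 76

76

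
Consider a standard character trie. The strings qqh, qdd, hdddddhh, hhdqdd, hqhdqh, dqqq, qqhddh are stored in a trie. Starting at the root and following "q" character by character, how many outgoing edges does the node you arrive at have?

2

Walk "q" from the root, arriving at one node.
Characters that immediately follow "q" among the stored strings: {d, q}.
That node has 2 child edges.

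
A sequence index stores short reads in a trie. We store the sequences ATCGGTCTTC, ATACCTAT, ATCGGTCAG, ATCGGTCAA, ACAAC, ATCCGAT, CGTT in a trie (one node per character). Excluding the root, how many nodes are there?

For each word, the new-node count is its length minus the longest prefix already in the trie:
  "ATCGGTCTTC" → 10 new (A, T, C, G, G, T, C, T, T, C)
  "ATACCTAT" → prefix "AT" already present; 6 new (A, C, C, T, A, T)
  "ATCGGTCAG" → prefix "ATCGGTC" already present; 2 new (A, G)
  "ATCGGTCAA" → prefix "ATCGGTCA" already present; 1 new (A)
  "ACAAC" → prefix "A" already present; 4 new (C, A, A, C)
  "ATCCGAT" → prefix "ATC" already present; 4 new (C, G, A, T)
  "CGTT" → 4 new (C, G, T, T)
Total nodes = 10 + 6 + 2 + 1 + 4 + 4 + 4 = 31

31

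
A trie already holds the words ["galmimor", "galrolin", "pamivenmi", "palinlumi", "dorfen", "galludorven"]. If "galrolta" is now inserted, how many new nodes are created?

2

Walking "galrolta" from the root, the first 6 characters ("galrol") follow existing edges; "t" is the first miss.
New nodes needed: |"galrolta"| − 6 = 8 − 6 = 2.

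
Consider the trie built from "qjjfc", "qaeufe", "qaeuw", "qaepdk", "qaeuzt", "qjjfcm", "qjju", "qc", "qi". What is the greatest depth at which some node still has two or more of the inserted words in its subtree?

Equivalently: take the maximum, over all pairs, of their longest common prefix length.
e.g. "qjjfc" and "qjjfcm" share the prefix "qjjfc" of length 5; no pair shares a longer one.
Longest shared-prefix length: 5

5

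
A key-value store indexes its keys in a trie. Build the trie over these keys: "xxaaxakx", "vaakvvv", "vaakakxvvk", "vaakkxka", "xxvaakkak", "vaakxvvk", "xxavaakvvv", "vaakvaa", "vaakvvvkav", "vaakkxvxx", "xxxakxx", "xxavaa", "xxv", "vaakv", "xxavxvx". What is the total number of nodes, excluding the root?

59

Trace insertions, counting only characters that open a new branch:
  "xxaaxakx" → 8 new (x, x, a, a, x, a, k, x)
  "vaakvvv" → 7 new (v, a, a, k, v, v, v)
  "vaakakxvvk" → prefix "vaak" already present; 6 new (a, k, x, v, v, k)
  "vaakkxka" → prefix "vaak" already present; 4 new (k, x, k, a)
  "xxvaakkak" → prefix "xx" already present; 7 new (v, a, a, k, k, a, k)
  "vaakxvvk" → prefix "vaak" already present; 4 new (x, v, v, k)
  "xxavaakvvv" → prefix "xxa" already present; 7 new (v, a, a, k, v, v, v)
  "vaakvaa" → prefix "vaakv" already present; 2 new (a, a)
  "vaakvvvkav" → prefix "vaakvvv" already present; 3 new (k, a, v)
  "vaakkxvxx" → prefix "vaakkx" already present; 3 new (v, x, x)
  "xxxakxx" → prefix "xx" already present; 5 new (x, a, k, x, x)
  "xxavaa" → prefix "xxavaa" already present; 0 new (none)
  "xxv" → prefix "xxv" already present; 0 new (none)
  "vaakv" → prefix "vaakv" already present; 0 new (none)
  "xxavxvx" → prefix "xxav" already present; 3 new (x, v, x)
Total nodes = 8 + 7 + 6 + 4 + 7 + 4 + 7 + 2 + 3 + 3 + 5 + 0 + 0 + 0 + 3 = 59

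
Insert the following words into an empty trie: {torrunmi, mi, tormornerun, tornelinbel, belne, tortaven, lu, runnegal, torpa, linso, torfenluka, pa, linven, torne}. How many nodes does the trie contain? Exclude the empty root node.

64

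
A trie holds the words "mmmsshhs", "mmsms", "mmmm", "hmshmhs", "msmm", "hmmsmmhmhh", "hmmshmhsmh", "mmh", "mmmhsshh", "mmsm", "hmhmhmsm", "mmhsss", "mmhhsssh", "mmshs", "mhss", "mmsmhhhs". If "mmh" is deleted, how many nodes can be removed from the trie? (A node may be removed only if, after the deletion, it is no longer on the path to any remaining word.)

0

After clearing the end-marker at "mmh", prune upward until reaching a node still needed by another word.
Every node on "mmh" is still needed (e.g. by "mmhsss"), so nothing is freed.
Nodes removed: 0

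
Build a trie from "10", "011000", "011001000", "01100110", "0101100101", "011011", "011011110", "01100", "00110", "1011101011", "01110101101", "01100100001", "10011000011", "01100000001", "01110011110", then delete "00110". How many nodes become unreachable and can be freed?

4

Walk "00110" from the leaf back toward the root, removing each node that no remaining word uses.
The suffix "0110" (4 nodes) is used only by "00110"; the node for "0" still has the child "1", so pruning stops there.
Nodes removed: 4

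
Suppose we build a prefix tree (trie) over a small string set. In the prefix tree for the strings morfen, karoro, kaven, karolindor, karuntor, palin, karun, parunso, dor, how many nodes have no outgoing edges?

8

A leaf is a node with no children — equivalently, the end of a word that is not a proper prefix of any other stored word.
Those words: "dor", "karolindor", "karoro", "karuntor", "kaven", "morfen", "palin", "parunso"
Leaf count: 8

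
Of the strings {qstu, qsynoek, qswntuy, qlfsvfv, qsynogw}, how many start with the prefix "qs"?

4

Filter for entries beginning with "qs":
Matches: "qstu", "qswntuy", "qsynoek", "qsynogw"
Count: 4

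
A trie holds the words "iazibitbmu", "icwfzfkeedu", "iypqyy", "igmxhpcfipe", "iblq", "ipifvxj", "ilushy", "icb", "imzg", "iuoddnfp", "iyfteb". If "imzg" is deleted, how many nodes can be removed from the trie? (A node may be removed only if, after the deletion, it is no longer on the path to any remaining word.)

3

After clearing the end-marker at "imzg", prune upward until reaching a node still needed by another word.
The suffix "mzg" (3 nodes) is used only by "imzg"; the node for "i" still has the child "a", so pruning stops there.
Nodes removed: 3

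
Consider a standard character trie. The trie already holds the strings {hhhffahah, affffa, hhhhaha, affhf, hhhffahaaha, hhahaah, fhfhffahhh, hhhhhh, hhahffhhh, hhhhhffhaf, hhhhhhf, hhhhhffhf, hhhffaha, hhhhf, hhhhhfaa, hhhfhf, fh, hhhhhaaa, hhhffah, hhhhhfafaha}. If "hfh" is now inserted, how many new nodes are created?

Walking "hfh" from the root, the first 1 characters ("h") follow existing edges; "f" is the first miss.
New nodes needed: |"hfh"| − 1 = 3 − 1 = 2.

2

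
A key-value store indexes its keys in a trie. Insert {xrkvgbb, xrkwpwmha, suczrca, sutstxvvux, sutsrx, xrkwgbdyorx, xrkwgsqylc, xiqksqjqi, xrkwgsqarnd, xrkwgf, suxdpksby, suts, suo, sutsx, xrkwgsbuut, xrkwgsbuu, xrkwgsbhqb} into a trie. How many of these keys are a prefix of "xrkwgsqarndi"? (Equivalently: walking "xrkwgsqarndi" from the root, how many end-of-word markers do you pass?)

1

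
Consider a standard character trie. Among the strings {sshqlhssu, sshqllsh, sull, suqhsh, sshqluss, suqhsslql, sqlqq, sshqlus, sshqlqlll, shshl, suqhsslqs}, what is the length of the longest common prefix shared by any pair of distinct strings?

8

Equivalently: take the maximum, over all pairs, of their longest common prefix length.
e.g. "suqhsslql" and "suqhsslqs" share the prefix "suqhsslq" of length 8; no pair shares a longer one.
Longest shared-prefix length: 8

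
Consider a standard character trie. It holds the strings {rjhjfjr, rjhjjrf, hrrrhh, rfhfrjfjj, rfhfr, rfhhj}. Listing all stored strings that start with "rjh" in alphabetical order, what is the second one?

rjhjjrf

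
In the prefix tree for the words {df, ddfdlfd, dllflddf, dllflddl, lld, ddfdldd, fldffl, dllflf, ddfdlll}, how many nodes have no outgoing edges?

A leaf is a node with no children — equivalently, the end of a word that is not a proper prefix of any other stored word.
Those words: "ddfdldd", "ddfdlfd", "ddfdlll", "df", "dllflddf", "dllflddl", "dllflf", "fldffl", "lld"
Leaf count: 9

9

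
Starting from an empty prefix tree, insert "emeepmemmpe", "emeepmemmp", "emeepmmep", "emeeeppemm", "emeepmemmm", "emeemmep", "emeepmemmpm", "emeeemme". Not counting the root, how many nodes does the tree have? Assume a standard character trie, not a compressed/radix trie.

29

Trace insertions, counting only characters that open a new branch:
  "emeepmemmpe" → 11 new (e, m, e, e, p, m, e, m, m, p, e)
  "emeepmemmp" → prefix "emeepmemmp" already present; 0 new (none)
  "emeepmmep" → prefix "emeepm" already present; 3 new (m, e, p)
  "emeeeppemm" → prefix "emee" already present; 6 new (e, p, p, e, m, m)
  "emeepmemmm" → prefix "emeepmemm" already present; 1 new (m)
  "emeemmep" → prefix "emee" already present; 4 new (m, m, e, p)
  "emeepmemmpm" → prefix "emeepmemmp" already present; 1 new (m)
  "emeeemme" → prefix "emeee" already present; 3 new (m, m, e)
Total nodes = 11 + 0 + 3 + 6 + 1 + 4 + 1 + 3 = 29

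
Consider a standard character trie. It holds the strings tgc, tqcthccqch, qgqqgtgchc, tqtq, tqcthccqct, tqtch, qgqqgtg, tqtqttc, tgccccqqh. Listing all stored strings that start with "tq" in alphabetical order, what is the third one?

tqtch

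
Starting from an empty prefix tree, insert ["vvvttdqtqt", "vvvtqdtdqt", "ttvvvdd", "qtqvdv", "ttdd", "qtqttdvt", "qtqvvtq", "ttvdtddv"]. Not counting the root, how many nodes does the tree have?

44

For each word, the new-node count is its length minus the longest prefix already in the trie:
  "vvvttdqtqt" → 10 new (v, v, v, t, t, d, q, t, q, t)
  "vvvtqdtdqt" → prefix "vvvt" already present; 6 new (q, d, t, d, q, t)
  "ttvvvdd" → 7 new (t, t, v, v, v, d, d)
  "qtqvdv" → 6 new (q, t, q, v, d, v)
  "ttdd" → prefix "tt" already present; 2 new (d, d)
  "qtqttdvt" → prefix "qtq" already present; 5 new (t, t, d, v, t)
  "qtqvvtq" → prefix "qtqv" already present; 3 new (v, t, q)
  "ttvdtddv" → prefix "ttv" already present; 5 new (d, t, d, d, v)
Total nodes = 10 + 6 + 7 + 6 + 2 + 5 + 3 + 5 = 44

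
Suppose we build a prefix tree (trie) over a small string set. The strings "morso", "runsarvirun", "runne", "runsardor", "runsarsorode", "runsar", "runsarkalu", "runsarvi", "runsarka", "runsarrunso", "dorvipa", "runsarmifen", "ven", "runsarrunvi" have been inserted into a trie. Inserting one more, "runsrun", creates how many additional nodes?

3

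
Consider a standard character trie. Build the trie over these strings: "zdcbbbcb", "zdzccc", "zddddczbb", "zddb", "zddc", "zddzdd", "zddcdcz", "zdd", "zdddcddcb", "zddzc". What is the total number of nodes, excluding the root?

33

Trace insertions, counting only characters that open a new branch:
  "zdcbbbcb" → 8 new (z, d, c, b, b, b, c, b)
  "zdzccc" → prefix "zd" already present; 4 new (z, c, c, c)
  "zddddczbb" → prefix "zd" already present; 7 new (d, d, d, c, z, b, b)
  "zddb" → prefix "zdd" already present; 1 new (b)
  "zddc" → prefix "zdd" already present; 1 new (c)
  "zddzdd" → prefix "zdd" already present; 3 new (z, d, d)
  "zddcdcz" → prefix "zddc" already present; 3 new (d, c, z)
  "zdd" → prefix "zdd" already present; 0 new (none)
  "zdddcddcb" → prefix "zddd" already present; 5 new (c, d, d, c, b)
  "zddzc" → prefix "zddz" already present; 1 new (c)
Total nodes = 8 + 4 + 7 + 1 + 1 + 3 + 3 + 0 + 5 + 1 = 33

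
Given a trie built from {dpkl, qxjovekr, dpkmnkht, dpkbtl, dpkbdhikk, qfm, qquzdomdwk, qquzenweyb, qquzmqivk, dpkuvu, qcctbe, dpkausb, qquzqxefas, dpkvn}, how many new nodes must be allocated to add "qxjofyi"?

3

Walking "qxjofyi" from the root, the first 4 characters ("qxjo") follow existing edges; "f" is the first miss.
Each of the 3 remaining characters creates one node.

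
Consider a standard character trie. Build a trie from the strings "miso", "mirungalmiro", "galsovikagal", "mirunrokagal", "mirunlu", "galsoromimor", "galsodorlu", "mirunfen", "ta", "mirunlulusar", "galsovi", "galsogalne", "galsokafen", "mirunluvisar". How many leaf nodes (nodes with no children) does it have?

Leaves are exactly the stored words that no other stored word extends.
Those words: "galsodorlu", "galsogalne", "galsokafen", "galsoromimor", "galsovikagal", "mirunfen", "mirungalmiro", "mirunlulusar", "mirunluvisar", "mirunrokagal", "miso", "ta"
Leaf count: 12

12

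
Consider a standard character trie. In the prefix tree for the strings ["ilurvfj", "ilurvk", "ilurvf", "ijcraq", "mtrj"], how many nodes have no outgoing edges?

4

A leaf is a node with no children — equivalently, the end of a word that is not a proper prefix of any other stored word.
Those words: "ijcraq", "ilurvfj", "ilurvk", "mtrj"
Leaf count: 4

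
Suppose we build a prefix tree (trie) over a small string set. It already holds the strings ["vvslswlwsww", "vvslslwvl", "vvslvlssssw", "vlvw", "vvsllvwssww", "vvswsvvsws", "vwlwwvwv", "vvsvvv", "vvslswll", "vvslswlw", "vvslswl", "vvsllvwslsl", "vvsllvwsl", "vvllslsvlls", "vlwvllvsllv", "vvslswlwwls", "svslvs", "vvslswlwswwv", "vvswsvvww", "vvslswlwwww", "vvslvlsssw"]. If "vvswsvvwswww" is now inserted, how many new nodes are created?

4

"vvswsvvw" is already a path in the trie; the remaining "swww" must be added.
Each of the 4 remaining characters creates one node.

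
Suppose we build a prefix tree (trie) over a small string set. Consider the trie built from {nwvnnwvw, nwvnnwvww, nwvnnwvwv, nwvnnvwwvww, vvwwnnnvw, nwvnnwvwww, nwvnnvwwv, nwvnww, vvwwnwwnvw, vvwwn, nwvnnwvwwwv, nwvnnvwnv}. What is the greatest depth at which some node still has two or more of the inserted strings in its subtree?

Equivalently: take the maximum, over all pairs, of their longest common prefix length.
e.g. "nwvnnwvwww" and "nwvnnwvwwwv" share the prefix "nwvnnwvwww" of length 10; no pair shares a longer one.
Longest shared-prefix length: 10

10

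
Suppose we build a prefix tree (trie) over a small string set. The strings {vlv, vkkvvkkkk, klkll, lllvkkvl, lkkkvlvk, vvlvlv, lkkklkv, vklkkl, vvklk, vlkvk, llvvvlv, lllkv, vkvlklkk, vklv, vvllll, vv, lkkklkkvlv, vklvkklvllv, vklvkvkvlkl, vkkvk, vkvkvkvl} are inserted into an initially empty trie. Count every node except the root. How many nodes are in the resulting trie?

89

Trace insertions, counting only characters that open a new branch:
  "vlv" → 3 new (v, l, v)
  "vkkvvkkkk" → prefix "v" already present; 8 new (k, k, v, v, k, k, k, k)
  "klkll" → 5 new (k, l, k, l, l)
  "lllvkkvl" → 8 new (l, l, l, v, k, k, v, l)
  "lkkkvlvk" → prefix "l" already present; 7 new (k, k, k, v, l, v, k)
  "vvlvlv" → prefix "v" already present; 5 new (v, l, v, l, v)
  "lkkklkv" → prefix "lkkk" already present; 3 new (l, k, v)
  "vklkkl" → prefix "vk" already present; 4 new (l, k, k, l)
  "vvklk" → prefix "vv" already present; 3 new (k, l, k)
  "vlkvk" → prefix "vl" already present; 3 new (k, v, k)
  "llvvvlv" → prefix "ll" already present; 5 new (v, v, v, l, v)
  "lllkv" → prefix "lll" already present; 2 new (k, v)
  "vkvlklkk" → prefix "vk" already present; 6 new (v, l, k, l, k, k)
  "vklv" → prefix "vkl" already present; 1 new (v)
  "vvllll" → prefix "vvl" already present; 3 new (l, l, l)
  "vv" → prefix "vv" already present; 0 new (none)
  "lkkklkkvlv" → prefix "lkkklk" already present; 4 new (k, v, l, v)
  "vklvkklvllv" → prefix "vklv" already present; 7 new (k, k, l, v, l, l, v)
  "vklvkvkvlkl" → prefix "vklvk" already present; 6 new (v, k, v, l, k, l)
  "vkkvk" → prefix "vkkv" already present; 1 new (k)
  "vkvkvkvl" → prefix "vkv" already present; 5 new (k, v, k, v, l)
Total nodes = 3 + 8 + 5 + 8 + 7 + 5 + 3 + 4 + 3 + 3 + 5 + 2 + 6 + 1 + 3 + 0 + 4 + 7 + 6 + 1 + 5 = 89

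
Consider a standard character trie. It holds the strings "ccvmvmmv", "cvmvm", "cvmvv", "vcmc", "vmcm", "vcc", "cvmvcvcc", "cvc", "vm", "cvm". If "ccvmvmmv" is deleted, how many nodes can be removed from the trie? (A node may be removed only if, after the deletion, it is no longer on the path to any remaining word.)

A node on "ccvmvmmv"'s path can go only if nothing else ends at it or branches off below it.
The suffix "cvmvmmv" (7 nodes) is used only by "ccvmvmmv"; the node for "c" still has the child "v", so pruning stops there.
Nodes removed: 7

7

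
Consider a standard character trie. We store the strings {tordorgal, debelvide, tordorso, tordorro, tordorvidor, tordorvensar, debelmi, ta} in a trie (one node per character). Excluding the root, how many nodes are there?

Trie structure (* marks end of a word):
(root)
├─ d
│  └─ e
│     └─ b
│        └─ e
│           └─ l
│              ├─ m
│              │  └─ i *
│              └─ v
│                 └─ i
│                    └─ d
│                       └─ e *
└─ t
   ├─ a *
   └─ o
      └─ r
         └─ d
            └─ o
               └─ r
                  ├─ g
                  │  └─ a
                  │     └─ l *
                  ├─ r
                  │  └─ o *
                  ├─ s
                  │  └─ o *
                  └─ v
                     ├─ e
                     │  └─ n
                     │     └─ s
                     │        └─ a
                     │           └─ r *
                     └─ i
                        └─ d
                           └─ o
                              └─ r *
Counting every labelled node above: 35.

35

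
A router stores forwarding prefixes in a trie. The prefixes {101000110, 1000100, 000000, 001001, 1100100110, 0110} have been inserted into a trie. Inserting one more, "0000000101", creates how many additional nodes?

Walking "0000000101" from the root, the first 6 characters ("000000") follow existing edges; "0" is the first miss.
Each of the 4 remaining characters creates one node.

4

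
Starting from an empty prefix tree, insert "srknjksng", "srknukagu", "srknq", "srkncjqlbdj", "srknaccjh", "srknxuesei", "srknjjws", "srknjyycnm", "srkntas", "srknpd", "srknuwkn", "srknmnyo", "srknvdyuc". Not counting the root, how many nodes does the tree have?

58

Insert word by word; a character creates a node only if that edge doesn't already exist:
  "srknjksng" → 9 new (s, r, k, n, j, k, s, n, g)
  "srknukagu" → prefix "srkn" already present; 5 new (u, k, a, g, u)
  "srknq" → prefix "srkn" already present; 1 new (q)
  "srkncjqlbdj" → prefix "srkn" already present; 7 new (c, j, q, l, b, d, j)
  "srknaccjh" → prefix "srkn" already present; 5 new (a, c, c, j, h)
  "srknxuesei" → prefix "srkn" already present; 6 new (x, u, e, s, e, i)
  "srknjjws" → prefix "srknj" already present; 3 new (j, w, s)
  "srknjyycnm" → prefix "srknj" already present; 5 new (y, y, c, n, m)
  "srkntas" → prefix "srkn" already present; 3 new (t, a, s)
  "srknpd" → prefix "srkn" already present; 2 new (p, d)
  "srknuwkn" → prefix "srknu" already present; 3 new (w, k, n)
  "srknmnyo" → prefix "srkn" already present; 4 new (m, n, y, o)
  "srknvdyuc" → prefix "srkn" already present; 5 new (v, d, y, u, c)
Total nodes = 9 + 5 + 1 + 7 + 5 + 6 + 3 + 5 + 3 + 2 + 3 + 4 + 5 = 58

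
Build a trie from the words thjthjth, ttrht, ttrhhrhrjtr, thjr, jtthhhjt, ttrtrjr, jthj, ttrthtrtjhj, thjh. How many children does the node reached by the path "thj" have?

The children of the "thj" node are the distinct next characters among strings starting with "thj".
Distinct next characters after "thj": h, r, t.
That node has 3 child edges.

3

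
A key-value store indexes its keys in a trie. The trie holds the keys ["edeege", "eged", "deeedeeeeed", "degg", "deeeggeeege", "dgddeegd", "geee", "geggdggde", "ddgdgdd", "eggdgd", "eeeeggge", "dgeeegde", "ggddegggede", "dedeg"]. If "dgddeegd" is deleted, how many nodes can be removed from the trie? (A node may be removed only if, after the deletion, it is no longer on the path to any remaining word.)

A node on "dgddeegd"'s path can go only if nothing else ends at it or branches off below it.
The suffix "ddeegd" (6 nodes) is used only by "dgddeegd"; the node for "dg" still has the child "e", so pruning stops there.
Nodes removed: 6

6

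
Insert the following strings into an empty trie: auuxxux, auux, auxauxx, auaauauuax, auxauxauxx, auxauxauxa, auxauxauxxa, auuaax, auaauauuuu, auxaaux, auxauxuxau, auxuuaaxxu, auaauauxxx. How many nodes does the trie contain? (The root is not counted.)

48

Trace insertions, counting only characters that open a new branch:
  "auuxxux" → 7 new (a, u, u, x, x, u, x)
  "auux" → prefix "auux" already present; 0 new (none)
  "auxauxx" → prefix "au" already present; 5 new (x, a, u, x, x)
  "auaauauuax" → prefix "au" already present; 8 new (a, a, u, a, u, u, a, x)
  "auxauxauxx" → prefix "auxaux" already present; 4 new (a, u, x, x)
  "auxauxauxa" → prefix "auxauxaux" already present; 1 new (a)
  "auxauxauxxa" → prefix "auxauxauxx" already present; 1 new (a)
  "auuaax" → prefix "auu" already present; 3 new (a, a, x)
  "auaauauuuu" → prefix "auaauauu" already present; 2 new (u, u)
  "auxaaux" → prefix "auxa" already present; 3 new (a, u, x)
  "auxauxuxau" → prefix "auxaux" already present; 4 new (u, x, a, u)
  "auxuuaaxxu" → prefix "aux" already present; 7 new (u, u, a, a, x, x, u)
  "auaauauxxx" → prefix "auaauau" already present; 3 new (x, x, x)
Total nodes = 7 + 0 + 5 + 8 + 4 + 1 + 1 + 3 + 2 + 3 + 4 + 7 + 3 = 48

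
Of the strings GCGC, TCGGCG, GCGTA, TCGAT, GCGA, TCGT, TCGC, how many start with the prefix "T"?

4

Walk to "T"; the words in its subtree are exactly those with that prefix.
Matches: "TCGAT", "TCGC", "TCGGCG", "TCGT"
Count: 4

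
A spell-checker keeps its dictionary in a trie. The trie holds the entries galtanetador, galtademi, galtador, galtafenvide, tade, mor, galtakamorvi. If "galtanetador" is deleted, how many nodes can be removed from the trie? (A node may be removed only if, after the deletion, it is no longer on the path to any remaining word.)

7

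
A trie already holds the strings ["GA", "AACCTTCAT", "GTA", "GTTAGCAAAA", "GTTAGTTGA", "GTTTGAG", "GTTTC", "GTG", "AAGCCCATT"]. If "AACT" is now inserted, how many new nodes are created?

1

"AAC" is already a path in the trie; the remaining "T" must be added.
New nodes needed: |"AACT"| − 3 = 4 − 3 = 1.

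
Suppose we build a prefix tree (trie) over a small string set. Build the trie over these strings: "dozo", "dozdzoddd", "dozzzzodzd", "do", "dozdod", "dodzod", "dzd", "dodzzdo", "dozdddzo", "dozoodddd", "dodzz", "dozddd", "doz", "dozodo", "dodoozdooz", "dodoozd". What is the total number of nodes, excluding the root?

46

For each word, the new-node count is its length minus the longest prefix already in the trie:
  "dozo" → 4 new (d, o, z, o)
  "dozdzoddd" → prefix "doz" already present; 6 new (d, z, o, d, d, d)
  "dozzzzodzd" → prefix "doz" already present; 7 new (z, z, z, o, d, z, d)
  "do" → prefix "do" already present; 0 new (none)
  "dozdod" → prefix "dozd" already present; 2 new (o, d)
  "dodzod" → prefix "do" already present; 4 new (d, z, o, d)
  "dzd" → prefix "d" already present; 2 new (z, d)
  "dodzzdo" → prefix "dodz" already present; 3 new (z, d, o)
  "dozdddzo" → prefix "dozd" already present; 4 new (d, d, z, o)
  "dozoodddd" → prefix "dozo" already present; 5 new (o, d, d, d, d)
  "dodzz" → prefix "dodzz" already present; 0 new (none)
  "dozddd" → prefix "dozddd" already present; 0 new (none)
  "doz" → prefix "doz" already present; 0 new (none)
  "dozodo" → prefix "dozo" already present; 2 new (d, o)
  "dodoozdooz" → prefix "dod" already present; 7 new (o, o, z, d, o, o, z)
  "dodoozd" → prefix "dodoozd" already present; 0 new (none)
Total nodes = 4 + 6 + 7 + 0 + 2 + 4 + 2 + 3 + 4 + 5 + 0 + 0 + 0 + 2 + 7 + 0 = 46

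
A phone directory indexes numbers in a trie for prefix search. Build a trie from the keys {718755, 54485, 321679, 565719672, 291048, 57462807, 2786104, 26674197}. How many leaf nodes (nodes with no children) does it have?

Leaves are exactly the stored words that no other stored word extends.
Those words: "26674197", "2786104", "291048", "321679", "54485", "565719672", "57462807", "718755"
Leaf count: 8

8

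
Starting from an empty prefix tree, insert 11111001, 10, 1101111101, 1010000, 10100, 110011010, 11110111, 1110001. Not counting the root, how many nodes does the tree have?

36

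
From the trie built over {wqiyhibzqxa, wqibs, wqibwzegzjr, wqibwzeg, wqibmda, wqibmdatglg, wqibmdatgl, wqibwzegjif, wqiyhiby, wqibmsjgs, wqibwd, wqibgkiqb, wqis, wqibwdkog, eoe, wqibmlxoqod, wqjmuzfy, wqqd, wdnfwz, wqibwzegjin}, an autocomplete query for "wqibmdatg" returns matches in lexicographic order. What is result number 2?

wqibmdatglg

Words with prefix "wqibmdatg", in lexicographic order: "wqibmdatgl", "wqibmdatglg"
Position 2: wqibmdatglg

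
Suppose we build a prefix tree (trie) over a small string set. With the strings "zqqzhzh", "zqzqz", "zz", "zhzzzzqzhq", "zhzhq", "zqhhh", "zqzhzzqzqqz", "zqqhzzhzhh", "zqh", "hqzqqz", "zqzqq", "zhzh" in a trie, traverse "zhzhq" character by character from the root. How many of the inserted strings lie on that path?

Check each prefix of "zhzhq" against the stored set — each match is an end-marker on the path.
Prefixes of the query that are stored words: "zhzh", "zhzhq"
Count: 2

2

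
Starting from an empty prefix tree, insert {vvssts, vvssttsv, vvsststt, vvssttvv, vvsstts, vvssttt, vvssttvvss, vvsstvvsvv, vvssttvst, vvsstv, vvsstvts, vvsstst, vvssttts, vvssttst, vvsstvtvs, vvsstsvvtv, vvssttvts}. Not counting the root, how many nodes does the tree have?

Count nodes per top-level branch (shared prefixes stored once):
  'v'-branch (vvssts, vvsstst, vvsststt, vvsstsvvtv, vvsstts, vvssttst, vvssttsv, vvssttt, vvssttts, vvssttvst, vvssttvts, vvssttvv, vvssttvvss, vvsstv, vvsstvts, vvsstvtvs, vvsstvvsvv): 35 nodes
Sum: 35

35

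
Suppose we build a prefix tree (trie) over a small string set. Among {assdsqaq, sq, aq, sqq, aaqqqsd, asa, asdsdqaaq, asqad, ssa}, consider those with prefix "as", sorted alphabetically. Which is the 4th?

Filter for "as…" and sort: "asa", "asdsdqaaq", "asqad", "assdsqaq"
Position 4: assdsqaq

assdsqaq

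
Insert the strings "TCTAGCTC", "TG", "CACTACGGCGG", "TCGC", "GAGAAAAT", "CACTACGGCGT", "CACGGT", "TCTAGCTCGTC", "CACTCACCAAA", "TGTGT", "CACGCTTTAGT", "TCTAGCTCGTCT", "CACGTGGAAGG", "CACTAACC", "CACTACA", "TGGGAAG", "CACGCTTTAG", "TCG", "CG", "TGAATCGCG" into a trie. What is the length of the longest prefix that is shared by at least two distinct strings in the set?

11

Equivalently: take the maximum, over all pairs, of their longest common prefix length.
"TCTAGCTCGTC" and "TCTAGCTCGTCT" agree on "TCTAGCTCGTC" (11 characters) before diverging; nothing deeper is shared.
Longest shared-prefix length: 11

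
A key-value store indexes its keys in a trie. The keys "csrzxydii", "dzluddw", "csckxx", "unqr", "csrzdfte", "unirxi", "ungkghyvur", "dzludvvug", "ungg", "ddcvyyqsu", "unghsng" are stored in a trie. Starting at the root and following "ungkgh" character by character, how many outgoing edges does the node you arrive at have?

The children of the "ungkgh" node are the distinct next characters among strings starting with "ungkgh".
Distinct next characters after "ungkgh": y.
That node has 1 child edge.

1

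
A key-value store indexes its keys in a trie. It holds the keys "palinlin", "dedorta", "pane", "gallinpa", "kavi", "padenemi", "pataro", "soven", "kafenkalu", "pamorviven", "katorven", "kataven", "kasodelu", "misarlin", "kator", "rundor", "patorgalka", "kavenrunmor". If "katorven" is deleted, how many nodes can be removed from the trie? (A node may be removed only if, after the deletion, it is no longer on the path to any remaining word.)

3

A node on "katorven"'s path can go only if nothing else ends at it or branches off below it.
The suffix "ven" (3 nodes) is used only by "katorven"; "kator" is itself a stored word, so pruning stops there.
Nodes removed: 3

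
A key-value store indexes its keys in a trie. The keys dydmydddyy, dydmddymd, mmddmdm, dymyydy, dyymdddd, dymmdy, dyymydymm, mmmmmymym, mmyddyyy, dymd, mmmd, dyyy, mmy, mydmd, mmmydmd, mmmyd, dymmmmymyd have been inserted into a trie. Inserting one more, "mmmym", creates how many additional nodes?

"mmmy" is already a path in the trie; the remaining "m" must be added.
Each of the 1 remaining characters creates one node.

1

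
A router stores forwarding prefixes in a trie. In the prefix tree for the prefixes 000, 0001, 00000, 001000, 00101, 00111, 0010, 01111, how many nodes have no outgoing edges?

A leaf is a node with no children — equivalently, the end of a word that is not a proper prefix of any other stored word.
Those words: "00000", "0001", "001000", "00101", "00111", "01111"
Leaf count: 6

6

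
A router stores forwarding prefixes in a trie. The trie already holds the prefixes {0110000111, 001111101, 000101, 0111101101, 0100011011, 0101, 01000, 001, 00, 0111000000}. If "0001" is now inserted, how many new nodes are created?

"0001" is already a full path in the trie; only an end-marker is added.
No new nodes are needed: 0.

0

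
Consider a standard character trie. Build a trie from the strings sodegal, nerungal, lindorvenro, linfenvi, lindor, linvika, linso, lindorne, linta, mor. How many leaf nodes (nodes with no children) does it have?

A leaf is a node with no children — equivalently, the end of a word that is not a proper prefix of any other stored word.
Those words: "lindorne", "lindorvenro", "linfenvi", "linso", "linta", "linvika", "mor", "nerungal", "sodegal"
Leaf count: 9

9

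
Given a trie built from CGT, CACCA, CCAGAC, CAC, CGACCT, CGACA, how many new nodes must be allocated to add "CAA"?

1

The longest prefix of "CAA" already in the trie is "CA" (length 2).
So 3 − 2 = 1 new nodes.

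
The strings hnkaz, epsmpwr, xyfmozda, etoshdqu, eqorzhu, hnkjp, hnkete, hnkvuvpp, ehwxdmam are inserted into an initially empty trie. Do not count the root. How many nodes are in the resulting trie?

For each word, the new-node count is its length minus the longest prefix already in the trie:
  "hnkaz" → 5 new (h, n, k, a, z)
  "epsmpwr" → 7 new (e, p, s, m, p, w, r)
  "xyfmozda" → 8 new (x, y, f, m, o, z, d, a)
  "etoshdqu" → prefix "e" already present; 7 new (t, o, s, h, d, q, u)
  "eqorzhu" → prefix "e" already present; 6 new (q, o, r, z, h, u)
  "hnkjp" → prefix "hnk" already present; 2 new (j, p)
  "hnkete" → prefix "hnk" already present; 3 new (e, t, e)
  "hnkvuvpp" → prefix "hnk" already present; 5 new (v, u, v, p, p)
  "ehwxdmam" → prefix "e" already present; 7 new (h, w, x, d, m, a, m)
Total nodes = 5 + 7 + 8 + 7 + 6 + 2 + 3 + 5 + 7 = 50

50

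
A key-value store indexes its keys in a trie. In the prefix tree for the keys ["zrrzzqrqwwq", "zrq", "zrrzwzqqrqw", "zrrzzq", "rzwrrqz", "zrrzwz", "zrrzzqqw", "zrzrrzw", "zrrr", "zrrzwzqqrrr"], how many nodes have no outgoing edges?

8

Leaves are exactly the stored words that no other stored word extends.
Those words: "rzwrrqz", "zrq", "zrrr", "zrrzwzqqrqw", "zrrzwzqqrrr", "zrrzzqqw", "zrrzzqrqwwq", "zrzrrzw"
Leaf count: 8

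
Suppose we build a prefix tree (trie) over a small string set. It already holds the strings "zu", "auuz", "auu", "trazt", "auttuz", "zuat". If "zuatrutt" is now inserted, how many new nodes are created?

4

"zuat" is already a path in the trie; the remaining "rutt" must be added.
New nodes needed: |"zuatrutt"| − 4 = 8 − 4 = 4.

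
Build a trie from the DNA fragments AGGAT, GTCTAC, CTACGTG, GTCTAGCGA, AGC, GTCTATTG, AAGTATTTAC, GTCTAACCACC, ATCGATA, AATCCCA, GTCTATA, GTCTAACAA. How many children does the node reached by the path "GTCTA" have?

4

The children of the "GTCTA" node are the distinct next characters among strings starting with "GTCTA".
Distinct next characters after "GTCTA": A, C, G, T.
That node has 4 child edges.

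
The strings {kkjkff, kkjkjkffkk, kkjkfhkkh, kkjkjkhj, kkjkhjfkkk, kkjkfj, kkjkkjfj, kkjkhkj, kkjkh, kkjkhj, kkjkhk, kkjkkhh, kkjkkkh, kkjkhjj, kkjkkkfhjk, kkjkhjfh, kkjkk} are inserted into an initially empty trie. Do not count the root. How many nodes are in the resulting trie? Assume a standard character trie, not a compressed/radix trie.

Insert word by word; a character creates a node only if that edge doesn't already exist:
  "kkjkff" → 6 new (k, k, j, k, f, f)
  "kkjkjkffkk" → prefix "kkjk" already present; 6 new (j, k, f, f, k, k)
  "kkjkfhkkh" → prefix "kkjkf" already present; 4 new (h, k, k, h)
  "kkjkjkhj" → prefix "kkjkjk" already present; 2 new (h, j)
  "kkjkhjfkkk" → prefix "kkjk" already present; 6 new (h, j, f, k, k, k)
  "kkjkfj" → prefix "kkjkf" already present; 1 new (j)
  "kkjkkjfj" → prefix "kkjk" already present; 4 new (k, j, f, j)
  "kkjkhkj" → prefix "kkjkh" already present; 2 new (k, j)
  "kkjkh" → prefix "kkjkh" already present; 0 new (none)
  "kkjkhj" → prefix "kkjkhj" already present; 0 new (none)
  "kkjkhk" → prefix "kkjkhk" already present; 0 new (none)
  "kkjkkhh" → prefix "kkjkk" already present; 2 new (h, h)
  "kkjkkkh" → prefix "kkjkk" already present; 2 new (k, h)
  "kkjkhjj" → prefix "kkjkhj" already present; 1 new (j)
  "kkjkkkfhjk" → prefix "kkjkkk" already present; 4 new (f, h, j, k)
  "kkjkhjfh" → prefix "kkjkhjf" already present; 1 new (h)
  "kkjkk" → prefix "kkjkk" already present; 0 new (none)
Total nodes = 6 + 6 + 4 + 2 + 6 + 1 + 4 + 2 + 0 + 0 + 0 + 2 + 2 + 1 + 4 + 1 + 0 = 41

41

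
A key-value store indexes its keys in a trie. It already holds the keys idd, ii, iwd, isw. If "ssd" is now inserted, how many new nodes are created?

3

Nothing in the trie begins with "s"; the whole of "ssd" is new.
3 − 0 = 3 new nodes.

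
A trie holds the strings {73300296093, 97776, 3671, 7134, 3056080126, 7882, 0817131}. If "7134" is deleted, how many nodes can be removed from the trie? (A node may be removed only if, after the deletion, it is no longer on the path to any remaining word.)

A node on "7134"'s path can go only if nothing else ends at it or branches off below it.
The suffix "134" (3 nodes) is used only by "7134"; the node for "7" still has the child "3", so pruning stops there.
Nodes removed: 3

3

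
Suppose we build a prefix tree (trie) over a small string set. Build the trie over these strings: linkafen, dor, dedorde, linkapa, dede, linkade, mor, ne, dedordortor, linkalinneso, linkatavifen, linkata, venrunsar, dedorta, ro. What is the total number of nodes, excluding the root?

59

Trace insertions, counting only characters that open a new branch:
  "linkafen" → 8 new (l, i, n, k, a, f, e, n)
  "dor" → 3 new (d, o, r)
  "dedorde" → prefix "d" already present; 6 new (e, d, o, r, d, e)
  "linkapa" → prefix "linka" already present; 2 new (p, a)
  "dede" → prefix "ded" already present; 1 new (e)
  "linkade" → prefix "linka" already present; 2 new (d, e)
  "mor" → 3 new (m, o, r)
  "ne" → 2 new (n, e)
  "dedordortor" → prefix "dedord" already present; 5 new (o, r, t, o, r)
  "linkalinneso" → prefix "linka" already present; 7 new (l, i, n, n, e, s, o)
  "linkatavifen" → prefix "linka" already present; 7 new (t, a, v, i, f, e, n)
  "linkata" → prefix "linkata" already present; 0 new (none)
  "venrunsar" → 9 new (v, e, n, r, u, n, s, a, r)
  "dedorta" → prefix "dedor" already present; 2 new (t, a)
  "ro" → 2 new (r, o)
Total nodes = 8 + 3 + 6 + 2 + 1 + 2 + 3 + 2 + 5 + 7 + 7 + 0 + 9 + 2 + 2 = 59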